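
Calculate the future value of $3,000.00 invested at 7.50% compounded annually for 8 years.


Compound interest formula: A = P(1 + r/n)^(nt)
A = $3,000.00 × (1 + 0.075/1)^(1 × 8)
Growth factor: (1 + 0.075/1)^8 = 1.783478
A = $3,000.00 × 1.783478
A = $5,350.43

A = P(1 + r/n)^(nt) = $5,350.43


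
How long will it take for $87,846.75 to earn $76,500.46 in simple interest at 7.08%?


Rearrange the simple interest formula for t:
I = P × r × t  ⇒  t = I / (P × r)
t = $76,500.46 / ($87,846.75 × 0.0708)
t = 12.3

t = I/(P×r) = 12.3 years


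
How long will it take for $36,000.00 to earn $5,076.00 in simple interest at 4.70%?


Rearrange the simple interest formula for t:
I = P × r × t  ⇒  t = I / (P × r)
t = $5,076.00 / ($36,000.00 × 0.047)
t = 3

t = I/(P×r) = 3 years


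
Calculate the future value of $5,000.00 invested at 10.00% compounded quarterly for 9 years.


Compound interest formula: A = P(1 + r/n)^(nt)
A = $5,000.00 × (1 + 0.1/4)^(4 × 9)
Growth factor: (1 + 0.1/4)^36 = 2.4325353
A = $5,000.00 × 2.4325353
A = $12,162.68

A = P(1 + r/n)^(nt) = $12,162.68


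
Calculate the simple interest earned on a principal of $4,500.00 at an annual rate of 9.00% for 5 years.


Simple interest formula: I = P × r × t
I = $4,500.00 × 0.09 × 5
I = $2,025.00

I = P × r × t = $2,025.00


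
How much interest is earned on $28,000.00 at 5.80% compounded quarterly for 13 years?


Compound interest earned = final amount − principal.
A = P(1 + r/n)^(nt) = $28,000.00 × (1 + 0.058/4)^(4 × 13) = $59,192.23
Interest = A − P = $59,192.23 − $28,000.00 = $31,192.23

Interest = A - P = $31,192.23


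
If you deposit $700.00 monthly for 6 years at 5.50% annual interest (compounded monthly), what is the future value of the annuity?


Future value of an ordinary annuity: FV = PMT × ((1 + r)^n − 1) / r
Monthly rate r = 0.055/12 ≈ 0.00458333, n = 72
FV = $700.00 × ((1 + 0.055/12)^72 − 1) / (0.055/12)
FV = $700.00 × 85.073412
FV = $59,551.39

FV = PMT × ((1+r)^n - 1)/r = $59,551.39


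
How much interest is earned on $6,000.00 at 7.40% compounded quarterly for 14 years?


Compound interest earned = final amount − principal.
A = P(1 + r/n)^(nt) = $6,000.00 × (1 + 0.074/4)^(4 × 14) = $16,748.24
Interest = A − P = $16,748.24 − $6,000.00 = $10,748.24

Interest = A - P = $10,748.24


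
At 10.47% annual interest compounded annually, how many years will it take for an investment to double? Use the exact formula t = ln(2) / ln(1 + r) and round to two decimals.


Doubling condition: (1 + r)^t = 2
Take ln of both sides: t × ln(1 + r) = ln(2)
t = ln(2) / ln(1 + r)
t = 0.693147 / 0.099574
t = 6.96

t = ln(2) / ln(1 + r) = 6.96 years


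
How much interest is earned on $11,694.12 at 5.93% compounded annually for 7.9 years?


Compound interest earned = final amount − principal.
A = P(1 + r/n)^(nt) = $11,694.12 × (1 + 0.0593/1)^(1 × 7.9) = $18,433.91
Interest = A − P = $18,433.91 − $11,694.12 = $6,739.79

Interest = A - P = $6,739.79


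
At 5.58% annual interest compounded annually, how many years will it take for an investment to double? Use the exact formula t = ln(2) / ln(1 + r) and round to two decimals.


Doubling condition: (1 + r)^t = 2
Take ln of both sides: t × ln(1 + r) = ln(2)
t = ln(2) / ln(1 + r)
t = 0.693147 / 0.054299
t = 12.77

t = ln(2) / ln(1 + r) = 12.77 years


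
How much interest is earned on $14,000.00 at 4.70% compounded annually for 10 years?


Compound interest earned = final amount − principal.
A = P(1 + r/n)^(nt) = $14,000.00 × (1 + 0.047/1)^(1 × 10) = $22,161.28
Interest = A − P = $22,161.28 − $14,000.00 = $8,161.28

Interest = A - P = $8,161.28


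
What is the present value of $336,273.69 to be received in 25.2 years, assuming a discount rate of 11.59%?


Present value formula: PV = FV / (1 + r)^t
PV = $336,273.69 / (1 + 0.1159)^25.2
PV = $336,273.69 / 15.854662
PV = $21,209.77

PV = FV / (1 + r)^t = $21,209.77


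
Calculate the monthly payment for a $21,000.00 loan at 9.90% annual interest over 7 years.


Loan payment formula: PMT = PV × r / (1 − (1 + r)^(−n))
Monthly rate r = 0.099/12 = 0.00825, n = 84 months
Denominator: 1 − (1 + 0.099/12)^(−84) = 0.498503
PMT = $21,000.00 × (0.099/12) / 0.498503
PMT = $347.54 per month

PMT = PV × r / (1-(1+r)^(-n)) = $347.54/month


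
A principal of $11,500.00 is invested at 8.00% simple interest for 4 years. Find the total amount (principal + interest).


Total amount formula: A = P(1 + rt) = P + P·r·t
Interest: I = P × r × t = $11,500.00 × 0.08 × 4 = $3,680.00
A = P + I = $11,500.00 + $3,680.00 = $15,180.00

A = P + I = P(1 + rt) = $15,180.00


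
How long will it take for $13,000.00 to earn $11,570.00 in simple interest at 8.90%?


Rearrange the simple interest formula for t:
I = P × r × t  ⇒  t = I / (P × r)
t = $11,570.00 / ($13,000.00 × 0.089)
t = 10

t = I/(P×r) = 10 years


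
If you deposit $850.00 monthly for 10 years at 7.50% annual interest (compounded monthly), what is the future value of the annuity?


Future value of an ordinary annuity: FV = PMT × ((1 + r)^n − 1) / r
Monthly rate r = 0.075/12 = 0.00625, n = 120
FV = $850.00 × ((1 + 0.075/12)^120 − 1) / (0.075/12)
FV = $850.00 × 177.930342
FV = $151,240.79

FV = PMT × ((1+r)^n - 1)/r = $151,240.79


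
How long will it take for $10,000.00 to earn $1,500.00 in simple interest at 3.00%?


Rearrange the simple interest formula for t:
I = P × r × t  ⇒  t = I / (P × r)
t = $1,500.00 / ($10,000.00 × 0.03)
t = 5

t = I/(P×r) = 5 years


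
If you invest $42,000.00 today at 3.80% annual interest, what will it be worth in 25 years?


Future value formula: FV = PV × (1 + r)^t
FV = $42,000.00 × (1 + 0.038)^25
FV = $42,000.00 × 2.5405856
FV = $106,704.60

FV = PV × (1 + r)^t = $106,704.60


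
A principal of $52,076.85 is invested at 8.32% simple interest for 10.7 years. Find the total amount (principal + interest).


Total amount formula: A = P(1 + rt) = P + P·r·t
Interest: I = P × r × t = $52,076.85 × 0.0832 × 10.7 = $46,360.89
A = P + I = $52,076.85 + $46,360.89 = $98,437.74

A = P + I = P(1 + rt) = $98,437.74


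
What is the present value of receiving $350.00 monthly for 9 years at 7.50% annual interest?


Present value of an ordinary annuity: PV = PMT × (1 − (1 + r)^(−n)) / r
Monthly rate r = 0.075/12 = 0.00625, n = 108
PV = $350.00 × (1 − (1 + 0.075/12)^(−108)) / (0.075/12)
PV = $350.00 × 78.363665
PV = $27,427.28

PV = PMT × (1-(1+r)^(-n))/r = $27,427.28


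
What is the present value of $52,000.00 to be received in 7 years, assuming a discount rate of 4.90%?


Present value formula: PV = FV / (1 + r)^t
PV = $52,000.00 / (1 + 0.049)^7
PV = $52,000.00 / 1.3977465
PV = $37,202.74

PV = FV / (1 + r)^t = $37,202.74


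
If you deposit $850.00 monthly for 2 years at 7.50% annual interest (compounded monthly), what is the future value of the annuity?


Future value of an ordinary annuity: FV = PMT × ((1 + r)^n − 1) / r
Monthly rate r = 0.075/12 = 0.00625, n = 24
FV = $850.00 × ((1 + 0.075/12)^24 − 1) / (0.075/12)
FV = $850.00 × 25.806723
FV = $21,935.71

FV = PMT × ((1+r)^n - 1)/r = $21,935.71


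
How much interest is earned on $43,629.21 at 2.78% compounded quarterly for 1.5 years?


Compound interest earned = final amount − principal.
A = P(1 + r/n)^(nt) = $43,629.21 × (1 + 0.0278/4)^(4 × 1.5) = $45,480.45
Interest = A − P = $45,480.45 − $43,629.21 = $1,851.24

Interest = A - P = $1,851.24


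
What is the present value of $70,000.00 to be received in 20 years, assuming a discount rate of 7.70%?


Present value formula: PV = FV / (1 + r)^t
PV = $70,000.00 / (1 + 0.077)^20
PV = $70,000.00 / 4.408736
PV = $15,877.57

PV = FV / (1 + r)^t = $15,877.57


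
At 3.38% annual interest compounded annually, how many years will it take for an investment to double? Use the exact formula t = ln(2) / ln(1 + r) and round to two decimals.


Doubling condition: (1 + r)^t = 2
Take ln of both sides: t × ln(1 + r) = ln(2)
t = ln(2) / ln(1 + r)
t = 0.693147 / 0.033241
t = 20.85

t = ln(2) / ln(1 + r) = 20.85 years


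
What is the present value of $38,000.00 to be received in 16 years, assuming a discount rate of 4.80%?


Present value formula: PV = FV / (1 + r)^t
PV = $38,000.00 / (1 + 0.048)^16
PV = $38,000.00 / 2.117291
PV = $17,947.46

PV = FV / (1 + r)^t = $17,947.46


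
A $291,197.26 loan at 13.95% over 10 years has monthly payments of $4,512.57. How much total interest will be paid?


Total paid over the life of the loan = PMT × n.
Total paid = $4,512.57 × 120 = $541,508.40
Total interest = total paid − principal = $541,508.40 − $291,197.26 = $250,311.14

Total interest = (PMT × n) - PV = $250,311.14


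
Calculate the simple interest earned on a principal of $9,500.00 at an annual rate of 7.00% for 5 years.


Simple interest formula: I = P × r × t
I = $9,500.00 × 0.07 × 5
I = $3,325.00

I = P × r × t = $3,325.00


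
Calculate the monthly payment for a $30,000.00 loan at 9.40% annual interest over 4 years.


Loan payment formula: PMT = PV × r / (1 − (1 + r)^(−n))
Monthly rate r = 0.094/12 ≈ 0.00783333, n = 48 months
Denominator: 1 − (1 + 0.094/12)^(−48) = 0.312391
PMT = $30,000.00 × (0.094/12) / 0.312391
PMT = $752.26 per month

PMT = PV × r / (1-(1+r)^(-n)) = $752.26/month


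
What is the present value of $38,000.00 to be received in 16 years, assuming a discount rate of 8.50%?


Present value formula: PV = FV / (1 + r)^t
PV = $38,000.00 / (1 + 0.085)^16
PV = $38,000.00 / 3.688721
PV = $10,301.67

PV = FV / (1 + r)^t = $10,301.67


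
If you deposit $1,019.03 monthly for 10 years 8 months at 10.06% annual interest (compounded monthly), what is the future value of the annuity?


Future value of an ordinary annuity: FV = PMT × ((1 + r)^n − 1) / r
Monthly rate r = 0.1006/12 ≈ 0.00838333, n = 128
FV = $1,019.03 × ((1 + 0.1006/12)^128 − 1) / (0.1006/12)
FV = $1,019.03 × 227.985986
FV = $232,324.56

FV = PMT × ((1+r)^n - 1)/r = $232,324.56


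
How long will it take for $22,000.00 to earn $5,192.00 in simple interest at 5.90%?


Rearrange the simple interest formula for t:
I = P × r × t  ⇒  t = I / (P × r)
t = $5,192.00 / ($22,000.00 × 0.059)
t = 4

t = I/(P×r) = 4 years


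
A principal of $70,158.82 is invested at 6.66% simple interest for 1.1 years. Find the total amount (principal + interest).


Total amount formula: A = P(1 + rt) = P + P·r·t
Interest: I = P × r × t = $70,158.82 × 0.0666 × 1.1 = $5,139.84
A = P + I = $70,158.82 + $5,139.84 = $75,298.66

A = P + I = P(1 + rt) = $75,298.66


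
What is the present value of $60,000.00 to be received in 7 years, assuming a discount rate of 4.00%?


Present value formula: PV = FV / (1 + r)^t
PV = $60,000.00 / (1 + 0.04)^7
PV = $60,000.00 / 1.3159318
PV = $45,595.07

PV = FV / (1 + r)^t = $45,595.07


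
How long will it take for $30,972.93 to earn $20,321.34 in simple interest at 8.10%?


Rearrange the simple interest formula for t:
I = P × r × t  ⇒  t = I / (P × r)
t = $20,321.34 / ($30,972.93 × 0.081)
t = 8.1

t = I/(P×r) = 8.1 years


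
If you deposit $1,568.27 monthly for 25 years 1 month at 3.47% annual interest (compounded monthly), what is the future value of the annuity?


Future value of an ordinary annuity: FV = PMT × ((1 + r)^n − 1) / r
Monthly rate r = 0.0347/12 ≈ 0.00289167, n = 301
FV = $1,568.27 × ((1 + 0.0347/12)^301 − 1) / (0.0347/12)
FV = $1,568.27 × 478.910182
FV = $751,060.47

FV = PMT × ((1+r)^n - 1)/r = $751,060.47


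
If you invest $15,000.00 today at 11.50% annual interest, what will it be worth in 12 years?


Future value formula: FV = PV × (1 + r)^t
FV = $15,000.00 × (1 + 0.115)^12
FV = $15,000.00 × 3.692312
FV = $55,384.68

FV = PV × (1 + r)^t = $55,384.68


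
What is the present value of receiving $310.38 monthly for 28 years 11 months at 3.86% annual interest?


Present value of an ordinary annuity: PV = PMT × (1 − (1 + r)^(−n)) / r
Monthly rate r = 0.0386/12 ≈ 0.00321667, n = 347
PV = $310.38 × (1 − (1 + 0.0386/12)^(−347)) / (0.0386/12)
PV = $310.38 × 208.876253
PV = $64,831.01

PV = PMT × (1-(1+r)^(-n))/r = $64,831.01


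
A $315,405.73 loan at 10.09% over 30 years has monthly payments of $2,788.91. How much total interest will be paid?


Total paid over the life of the loan = PMT × n.
Total paid = $2,788.91 × 360 = $1,004,007.60
Total interest = total paid − principal = $1,004,007.60 − $315,405.73 = $688,601.87

Total interest = (PMT × n) - PV = $688,601.87


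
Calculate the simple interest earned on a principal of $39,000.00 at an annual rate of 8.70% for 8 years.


Simple interest formula: I = P × r × t
I = $39,000.00 × 0.087 × 8
I = $27,144.00

I = P × r × t = $27,144.00


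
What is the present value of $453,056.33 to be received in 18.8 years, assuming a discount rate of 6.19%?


Present value formula: PV = FV / (1 + r)^t
PV = $453,056.33 / (1 + 0.0619)^18.8
PV = $453,056.33 / 3.092944
PV = $146,480.61

PV = FV / (1 + r)^t = $146,480.61


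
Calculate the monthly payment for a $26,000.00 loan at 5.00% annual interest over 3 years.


Loan payment formula: PMT = PV × r / (1 − (1 + r)^(−n))
Monthly rate r = 0.05/12 ≈ 0.00416667, n = 36 months
Denominator: 1 − (1 + 0.05/12)^(−36) = 0.139024
PMT = $26,000.00 × (0.05/12) / 0.139024
PMT = $779.24 per month

PMT = PV × r / (1-(1+r)^(-n)) = $779.24/month


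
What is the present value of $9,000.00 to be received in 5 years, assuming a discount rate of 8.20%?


Present value formula: PV = FV / (1 + r)^t
PV = $9,000.00 / (1 + 0.082)^5
PV = $9,000.00 / 1.482983
PV = $6,068.85

PV = FV / (1 + r)^t = $6,068.85


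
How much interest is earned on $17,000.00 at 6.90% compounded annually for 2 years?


Compound interest earned = final amount − principal.
A = P(1 + r/n)^(nt) = $17,000.00 × (1 + 0.069/1)^(1 × 2) = $19,426.94
Interest = A − P = $19,426.94 − $17,000.00 = $2,426.94

Interest = A - P = $2,426.94


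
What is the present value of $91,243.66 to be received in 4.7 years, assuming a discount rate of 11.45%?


Present value formula: PV = FV / (1 + r)^t
PV = $91,243.66 / (1 + 0.1145)^4.7
PV = $91,243.66 / 1.6644714
PV = $54,818.40

PV = FV / (1 + r)^t = $54,818.40


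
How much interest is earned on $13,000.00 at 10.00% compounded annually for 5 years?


Compound interest earned = final amount − principal.
A = P(1 + r/n)^(nt) = $13,000.00 × (1 + 0.1/1)^(1 × 5) = $20,936.63
Interest = A − P = $20,936.63 − $13,000.00 = $7,936.63

Interest = A - P = $7,936.63


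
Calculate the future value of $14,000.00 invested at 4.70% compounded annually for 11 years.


Compound interest formula: A = P(1 + r/n)^(nt)
A = $14,000.00 × (1 + 0.047/1)^(1 × 11)
Growth factor: (1 + 0.047/1)^11 = 1.657347
A = $14,000.00 × 1.657347
A = $23,202.86

A = P(1 + r/n)^(nt) = $23,202.86


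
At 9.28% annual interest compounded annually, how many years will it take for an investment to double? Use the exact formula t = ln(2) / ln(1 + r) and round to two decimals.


Doubling condition: (1 + r)^t = 2
Take ln of both sides: t × ln(1 + r) = ln(2)
t = ln(2) / ln(1 + r)
t = 0.693147 / 0.088743
t = 7.81

t = ln(2) / ln(1 + r) = 7.81 years


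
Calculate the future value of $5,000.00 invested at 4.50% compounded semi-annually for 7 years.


Compound interest formula: A = P(1 + r/n)^(nt)
A = $5,000.00 × (1 + 0.045/2)^(2 × 7)
Growth factor: (1 + 0.045/2)^14 = 1.3654834
A = $5,000.00 × 1.3654834
A = $6,827.42

A = P(1 + r/n)^(nt) = $6,827.42


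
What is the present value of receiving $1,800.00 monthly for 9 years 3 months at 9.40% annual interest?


Present value of an ordinary annuity: PV = PMT × (1 − (1 + r)^(−n)) / r
Monthly rate r = 0.094/12 ≈ 0.00783333, n = 111
PV = $1,800.00 × (1 − (1 + 0.094/12)^(−111)) / (0.094/12)
PV = $1,800.00 × 73.968058
PV = $133,142.50

PV = PMT × (1-(1+r)^(-n))/r = $133,142.50


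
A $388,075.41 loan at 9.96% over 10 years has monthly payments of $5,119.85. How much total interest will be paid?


Total paid over the life of the loan = PMT × n.
Total paid = $5,119.85 × 120 = $614,382.00
Total interest = total paid − principal = $614,382.00 − $388,075.41 = $226,306.59

Total interest = (PMT × n) - PV = $226,306.59


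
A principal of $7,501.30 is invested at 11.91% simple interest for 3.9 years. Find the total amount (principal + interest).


Total amount formula: A = P(1 + rt) = P + P·r·t
Interest: I = P × r × t = $7,501.30 × 0.1191 × 3.9 = $3,484.28
A = P + I = $7,501.30 + $3,484.28 = $10,985.58

A = P + I = P(1 + rt) = $10,985.58


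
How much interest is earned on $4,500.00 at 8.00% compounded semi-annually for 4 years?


Compound interest earned = final amount − principal.
A = P(1 + r/n)^(nt) = $4,500.00 × (1 + 0.08/2)^(2 × 4) = $6,158.56
Interest = A − P = $6,158.56 − $4,500.00 = $1,658.56

Interest = A - P = $1,658.56


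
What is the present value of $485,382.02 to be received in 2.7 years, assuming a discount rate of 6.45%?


Present value formula: PV = FV / (1 + r)^t
PV = $485,382.02 / (1 + 0.0645)^2.7
PV = $485,382.02 / 1.18384078
PV = $410,006.17

PV = FV / (1 + r)^t = $410,006.17


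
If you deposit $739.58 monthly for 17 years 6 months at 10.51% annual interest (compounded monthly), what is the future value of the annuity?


Future value of an ordinary annuity: FV = PMT × ((1 + r)^n − 1) / r
Monthly rate r = 0.1051/12 ≈ 0.00875833, n = 210
FV = $739.58 × ((1 + 0.1051/12)^210 − 1) / (0.1051/12)
FV = $739.58 × 598.474148
FV = $442,619.51

FV = PMT × ((1+r)^n - 1)/r = $442,619.51


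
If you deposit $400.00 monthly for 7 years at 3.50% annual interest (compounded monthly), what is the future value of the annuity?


Future value of an ordinary annuity: FV = PMT × ((1 + r)^n − 1) / r
Monthly rate r = 0.035/12 ≈ 0.00291667, n = 84
FV = $400.00 × ((1 + 0.035/12)^84 − 1) / (0.035/12)
FV = $400.00 × 95.028273
FV = $38,011.31

FV = PMT × ((1+r)^n - 1)/r = $38,011.31


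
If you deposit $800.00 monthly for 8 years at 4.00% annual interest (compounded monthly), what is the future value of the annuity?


Future value of an ordinary annuity: FV = PMT × ((1 + r)^n − 1) / r
Monthly rate r = 0.04/12 ≈ 0.00333333, n = 96
FV = $800.00 × ((1 + 0.04/12)^96 − 1) / (0.04/12)
FV = $800.00 × 112.918536
FV = $90,334.83

FV = PMT × ((1+r)^n - 1)/r = $90,334.83


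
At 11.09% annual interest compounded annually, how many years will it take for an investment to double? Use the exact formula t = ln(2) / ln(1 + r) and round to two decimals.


Doubling condition: (1 + r)^t = 2
Take ln of both sides: t × ln(1 + r) = ln(2)
t = ln(2) / ln(1 + r)
t = 0.693147 / 0.105170
t = 6.59

t = ln(2) / ln(1 + r) = 6.59 years


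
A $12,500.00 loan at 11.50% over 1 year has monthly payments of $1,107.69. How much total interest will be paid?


Total paid over the life of the loan = PMT × n.
Total paid = $1,107.69 × 12 = $13,292.28
Total interest = total paid − principal = $13,292.28 − $12,500.00 = $792.28

Total interest = (PMT × n) - PV = $792.28


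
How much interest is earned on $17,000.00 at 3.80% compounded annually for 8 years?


Compound interest earned = final amount − principal.
A = P(1 + r/n)^(nt) = $17,000.00 × (1 + 0.038/1)^(1 × 8) = $22,910.14
Interest = A − P = $22,910.14 − $17,000.00 = $5,910.14

Interest = A - P = $5,910.14


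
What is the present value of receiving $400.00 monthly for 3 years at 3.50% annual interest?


Present value of an ordinary annuity: PV = PMT × (1 − (1 + r)^(−n)) / r
Monthly rate r = 0.035/12 ≈ 0.00291667, n = 36
PV = $400.00 × (1 − (1 + 0.035/12)^(−36)) / (0.035/12)
PV = $400.00 × 34.127270
PV = $13,650.91

PV = PMT × (1-(1+r)^(-n))/r = $13,650.91


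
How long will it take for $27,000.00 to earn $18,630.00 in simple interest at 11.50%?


Rearrange the simple interest formula for t:
I = P × r × t  ⇒  t = I / (P × r)
t = $18,630.00 / ($27,000.00 × 0.115)
t = 6

t = I/(P×r) = 6 years


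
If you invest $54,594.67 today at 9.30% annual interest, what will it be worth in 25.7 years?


Future value formula: FV = PV × (1 + r)^t
FV = $54,594.67 × (1 + 0.093)^25.7
FV = $54,594.67 × 9.8296524
FV = $536,646.63

FV = PV × (1 + r)^t = $536,646.63


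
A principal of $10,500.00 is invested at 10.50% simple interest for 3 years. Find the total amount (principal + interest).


Total amount formula: A = P(1 + rt) = P + P·r·t
Interest: I = P × r × t = $10,500.00 × 0.105 × 3 = $3,307.50
A = P + I = $10,500.00 + $3,307.50 = $13,807.50

A = P + I = P(1 + rt) = $13,807.50


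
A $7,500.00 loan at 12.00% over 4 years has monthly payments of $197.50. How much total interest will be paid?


Total paid over the life of the loan = PMT × n.
Total paid = $197.50 × 48 = $9,480.00
Total interest = total paid − principal = $9,480.00 − $7,500.00 = $1,980.00

Total interest = (PMT × n) - PV = $1,980.00


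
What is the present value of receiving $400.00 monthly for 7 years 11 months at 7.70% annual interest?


Present value of an ordinary annuity: PV = PMT × (1 − (1 + r)^(−n)) / r
Monthly rate r = 0.077/12 ≈ 0.00641667, n = 95
PV = $400.00 × (1 − (1 + 0.077/12)^(−95)) / (0.077/12)
PV = $400.00 × 70.965675
PV = $28,386.27

PV = PMT × (1-(1+r)^(-n))/r = $28,386.27


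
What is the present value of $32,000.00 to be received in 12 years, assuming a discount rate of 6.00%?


Present value formula: PV = FV / (1 + r)^t
PV = $32,000.00 / (1 + 0.06)^12
PV = $32,000.00 / 2.012196
PV = $15,903.02

PV = FV / (1 + r)^t = $15,903.02


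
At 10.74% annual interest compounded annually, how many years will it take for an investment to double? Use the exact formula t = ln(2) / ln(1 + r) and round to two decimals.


Doubling condition: (1 + r)^t = 2
Take ln of both sides: t × ln(1 + r) = ln(2)
t = ln(2) / ln(1 + r)
t = 0.693147 / 0.102015
t = 6.79

t = ln(2) / ln(1 + r) = 6.79 years


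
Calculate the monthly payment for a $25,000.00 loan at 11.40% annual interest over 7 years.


Loan payment formula: PMT = PV × r / (1 − (1 + r)^(−n))
Monthly rate r = 0.114/12 = 0.0095, n = 84 months
Denominator: 1 − (1 + 0.114/12)^(−84) = 0.548072
PMT = $25,000.00 × (0.114/12) / 0.548072
PMT = $433.34 per month

PMT = PV × r / (1-(1+r)^(-n)) = $433.34/month


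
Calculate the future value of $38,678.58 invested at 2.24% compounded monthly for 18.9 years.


Compound interest formula: A = P(1 + r/n)^(nt)
A = $38,678.58 × (1 + 0.0224/12)^(12 × 18.9)
Growth factor: (1 + 0.0224/12)^226.8 = 1.5264814
A = $38,678.58 × 1.5264814
A = $59,042.13

A = P(1 + r/n)^(nt) = $59,042.13


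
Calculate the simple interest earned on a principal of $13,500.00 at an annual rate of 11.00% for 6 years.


Simple interest formula: I = P × r × t
I = $13,500.00 × 0.11 × 6
I = $8,910.00

I = P × r × t = $8,910.00


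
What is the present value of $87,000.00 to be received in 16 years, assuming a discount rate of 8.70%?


Present value formula: PV = FV / (1 + r)^t
PV = $87,000.00 / (1 + 0.087)^16
PV = $87,000.00 / 3.799030
PV = $22,900.58

PV = FV / (1 + r)^t = $22,900.58


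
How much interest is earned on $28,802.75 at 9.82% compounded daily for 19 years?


Compound interest earned = final amount − principal.
A = P(1 + r/n)^(nt) = $28,802.75 × (1 + 0.0982/365)^(365 × 19) = $186,050.83
Interest = A − P = $186,050.83 − $28,802.75 = $157,248.08

Interest = A - P = $157,248.08


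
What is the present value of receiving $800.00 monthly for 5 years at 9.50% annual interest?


Present value of an ordinary annuity: PV = PMT × (1 − (1 + r)^(−n)) / r
Monthly rate r = 0.095/12 ≈ 0.00791667, n = 60
PV = $800.00 × (1 − (1 + 0.095/12)^(−60)) / (0.095/12)
PV = $800.00 × 47.614827
PV = $38,091.86

PV = PMT × (1-(1+r)^(-n))/r = $38,091.86


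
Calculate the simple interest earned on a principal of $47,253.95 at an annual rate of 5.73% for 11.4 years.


Simple interest formula: I = P × r × t
I = $47,253.95 × 0.0573 × 11.4
I = $30,867.23

I = P × r × t = $30,867.23


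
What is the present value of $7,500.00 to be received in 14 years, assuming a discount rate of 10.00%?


Present value formula: PV = FV / (1 + r)^t
PV = $7,500.00 / (1 + 0.1)^14
PV = $7,500.00 / 3.797498
PV = $1,974.98

PV = FV / (1 + r)^t = $1,974.98


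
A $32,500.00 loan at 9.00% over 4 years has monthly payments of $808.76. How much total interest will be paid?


Total paid over the life of the loan = PMT × n.
Total paid = $808.76 × 48 = $38,820.48
Total interest = total paid − principal = $38,820.48 − $32,500.00 = $6,320.48

Total interest = (PMT × n) - PV = $6,320.48


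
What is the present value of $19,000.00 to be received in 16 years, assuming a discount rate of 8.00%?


Present value formula: PV = FV / (1 + r)^t
PV = $19,000.00 / (1 + 0.08)^16
PV = $19,000.00 / 3.425943
PV = $5,545.92

PV = FV / (1 + r)^t = $5,545.92


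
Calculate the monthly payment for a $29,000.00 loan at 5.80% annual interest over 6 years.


Loan payment formula: PMT = PV × r / (1 − (1 + r)^(−n))
Monthly rate r = 0.058/12 ≈ 0.00483333, n = 72 months
Denominator: 1 − (1 + 0.058/12)^(−72) = 0.293309
PMT = $29,000.00 × (0.058/12) / 0.293309
PMT = $477.88 per month

PMT = PV × r / (1-(1+r)^(-n)) = $477.88/month


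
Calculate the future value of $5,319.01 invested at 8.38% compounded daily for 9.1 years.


Compound interest formula: A = P(1 + r/n)^(nt)
A = $5,319.01 × (1 + 0.0838/365)^(365 × 9.1)
Growth factor: (1 + 0.0838/365)^3321.5 = 2.1436125
A = $5,319.01 × 2.1436125
A = $11,401.90

A = P(1 + r/n)^(nt) = $11,401.90


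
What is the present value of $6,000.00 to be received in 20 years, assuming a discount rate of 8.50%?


Present value formula: PV = FV / (1 + r)^t
PV = $6,000.00 / (1 + 0.085)^20
PV = $6,000.00 / 5.112046
PV = $1,173.70

PV = FV / (1 + r)^t = $1,173.70


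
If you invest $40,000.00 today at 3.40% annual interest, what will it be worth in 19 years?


Future value formula: FV = PV × (1 + r)^t
FV = $40,000.00 × (1 + 0.034)^19
FV = $40,000.00 × 1.8875142
FV = $75,500.57

FV = PV × (1 + r)^t = $75,500.57


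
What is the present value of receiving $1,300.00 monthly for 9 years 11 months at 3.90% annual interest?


Present value of an ordinary annuity: PV = PMT × (1 − (1 + r)^(−n)) / r
Monthly rate r = 0.039/12 = 0.00325, n = 119
PV = $1,300.00 × (1 − (1 + 0.039/12)^(−119)) / (0.039/12)
PV = $1,300.00 × 98.557848
PV = $128,125.20

PV = PMT × (1-(1+r)^(-n))/r = $128,125.20


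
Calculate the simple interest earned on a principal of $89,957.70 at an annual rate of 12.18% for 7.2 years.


Simple interest formula: I = P × r × t
I = $89,957.70 × 0.1218 × 7.2
I = $78,889.30

I = P × r × t = $78,889.30


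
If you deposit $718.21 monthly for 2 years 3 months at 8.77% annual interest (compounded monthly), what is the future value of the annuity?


Future value of an ordinary annuity: FV = PMT × ((1 + r)^n − 1) / r
Monthly rate r = 0.0877/12 ≈ 0.00730833, n = 27
FV = $718.21 × ((1 + 0.0877/12)^27 − 1) / (0.0877/12)
FV = $718.21 × 29.728542
FV = $21,351.34

FV = PMT × ((1+r)^n - 1)/r = $21,351.34


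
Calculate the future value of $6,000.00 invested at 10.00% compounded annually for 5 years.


Compound interest formula: A = P(1 + r/n)^(nt)
A = $6,000.00 × (1 + 0.1/1)^(1 × 5)
Growth factor: (1 + 0.1/1)^5 = 1.610510
A = $6,000.00 × 1.610510
A = $9,663.06

A = P(1 + r/n)^(nt) = $9,663.06


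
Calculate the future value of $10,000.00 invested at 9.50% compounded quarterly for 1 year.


Compound interest formula: A = P(1 + r/n)^(nt)
A = $10,000.00 × (1 + 0.095/4)^(4 × 1)
Growth factor: (1 + 0.095/4)^4 = 1.098438
A = $10,000.00 × 1.098438
A = $10,984.38

A = P(1 + r/n)^(nt) = $10,984.38


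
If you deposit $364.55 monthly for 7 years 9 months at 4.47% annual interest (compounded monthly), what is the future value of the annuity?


Future value of an ordinary annuity: FV = PMT × ((1 + r)^n − 1) / r
Monthly rate r = 0.0447/12 = 0.003725, n = 93
FV = $364.55 × ((1 + 0.0447/12)^93 − 1) / (0.0447/12)
FV = $364.55 × 110.897625
FV = $40,427.73

FV = PMT × ((1+r)^n - 1)/r = $40,427.73


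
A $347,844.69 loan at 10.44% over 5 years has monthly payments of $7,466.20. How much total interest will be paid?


Total paid over the life of the loan = PMT × n.
Total paid = $7,466.20 × 60 = $447,972.00
Total interest = total paid − principal = $447,972.00 − $347,844.69 = $100,127.31

Total interest = (PMT × n) - PV = $100,127.31


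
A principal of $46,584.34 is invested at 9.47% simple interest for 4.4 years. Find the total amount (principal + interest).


Total amount formula: A = P(1 + rt) = P + P·r·t
Interest: I = P × r × t = $46,584.34 × 0.0947 × 4.4 = $19,410.76
A = P + I = $46,584.34 + $19,410.76 = $65,995.10

A = P + I = P(1 + rt) = $65,995.10


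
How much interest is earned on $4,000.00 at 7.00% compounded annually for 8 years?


Compound interest earned = final amount − principal.
A = P(1 + r/n)^(nt) = $4,000.00 × (1 + 0.07/1)^(1 × 8) = $6,872.74
Interest = A − P = $6,872.74 − $4,000.00 = $2,872.74

Interest = A - P = $2,872.74


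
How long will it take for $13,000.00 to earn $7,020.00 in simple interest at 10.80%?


Rearrange the simple interest formula for t:
I = P × r × t  ⇒  t = I / (P × r)
t = $7,020.00 / ($13,000.00 × 0.108)
t = 5

t = I/(P×r) = 5 years


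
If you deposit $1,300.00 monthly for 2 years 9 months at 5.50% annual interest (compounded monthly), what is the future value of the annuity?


Future value of an ordinary annuity: FV = PMT × ((1 + r)^n − 1) / r
Monthly rate r = 0.055/12 ≈ 0.00458333, n = 33
FV = $1,300.00 × ((1 + 0.055/12)^33 − 1) / (0.055/12)
FV = $1,300.00 × 35.538661
FV = $46,200.26

FV = PMT × ((1+r)^n - 1)/r = $46,200.26


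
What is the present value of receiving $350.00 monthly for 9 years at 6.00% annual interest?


Present value of an ordinary annuity: PV = PMT × (1 − (1 + r)^(−n)) / r
Monthly rate r = 0.06/12 = 0.005, n = 108
PV = $350.00 × (1 − (1 + 0.06/12)^(−108)) / (0.06/12)
PV = $350.00 × 83.293424
PV = $29,152.70

PV = PMT × (1-(1+r)^(-n))/r = $29,152.70


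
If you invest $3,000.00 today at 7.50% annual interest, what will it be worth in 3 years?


Future value formula: FV = PV × (1 + r)^t
FV = $3,000.00 × (1 + 0.075)^3
FV = $3,000.00 × 1.242297
FV = $3,726.89

FV = PV × (1 + r)^t = $3,726.89


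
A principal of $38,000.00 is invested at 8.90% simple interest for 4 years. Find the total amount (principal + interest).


Total amount formula: A = P(1 + rt) = P + P·r·t
Interest: I = P × r × t = $38,000.00 × 0.089 × 4 = $13,528.00
A = P + I = $38,000.00 + $13,528.00 = $51,528.00

A = P + I = P(1 + rt) = $51,528.00


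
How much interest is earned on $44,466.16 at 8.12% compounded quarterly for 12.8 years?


Compound interest earned = final amount − principal.
A = P(1 + r/n)^(nt) = $44,466.16 × (1 + 0.0812/4)^(4 × 12.8) = $124,422.07
Interest = A − P = $124,422.07 − $44,466.16 = $79,955.91

Interest = A - P = $79,955.91


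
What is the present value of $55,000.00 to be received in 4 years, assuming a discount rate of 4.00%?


Present value formula: PV = FV / (1 + r)^t
PV = $55,000.00 / (1 + 0.04)^4
PV = $55,000.00 / 1.1698586
PV = $47,014.23

PV = FV / (1 + r)^t = $47,014.23


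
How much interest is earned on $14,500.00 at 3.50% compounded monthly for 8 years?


Compound interest earned = final amount − principal.
A = P(1 + r/n)^(nt) = $14,500.00 × (1 + 0.035/12)^(12 × 8) = $19,177.57
Interest = A − P = $19,177.57 − $14,500.00 = $4,677.57

Interest = A - P = $4,677.57


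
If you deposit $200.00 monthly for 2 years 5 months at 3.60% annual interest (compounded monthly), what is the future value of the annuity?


Future value of an ordinary annuity: FV = PMT × ((1 + r)^n − 1) / r
Monthly rate r = 0.036/12 = 0.003, n = 29
FV = $200.00 × ((1 + 0.036/12)^29 − 1) / (0.036/12)
FV = $200.00 × 30.251537
FV = $6,050.31

FV = PMT × ((1+r)^n - 1)/r = $6,050.31


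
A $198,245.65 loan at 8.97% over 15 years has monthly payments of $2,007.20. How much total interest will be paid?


Total paid over the life of the loan = PMT × n.
Total paid = $2,007.20 × 180 = $361,296.00
Total interest = total paid − principal = $361,296.00 − $198,245.65 = $163,050.35

Total interest = (PMT × n) - PV = $163,050.35


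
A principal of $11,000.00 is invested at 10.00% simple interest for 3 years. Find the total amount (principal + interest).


Total amount formula: A = P(1 + rt) = P + P·r·t
Interest: I = P × r × t = $11,000.00 × 0.1 × 3 = $3,300.00
A = P + I = $11,000.00 + $3,300.00 = $14,300.00

A = P + I = P(1 + rt) = $14,300.00


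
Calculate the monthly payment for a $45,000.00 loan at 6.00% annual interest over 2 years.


Loan payment formula: PMT = PV × r / (1 − (1 + r)^(−n))
Monthly rate r = 0.06/12 = 0.005, n = 24 months
Denominator: 1 − (1 + 0.06/12)^(−24) = 0.112814
PMT = $45,000.00 × (0.06/12) / 0.112814
PMT = $1,994.43 per month

PMT = PV × r / (1-(1+r)^(-n)) = $1,994.43/month


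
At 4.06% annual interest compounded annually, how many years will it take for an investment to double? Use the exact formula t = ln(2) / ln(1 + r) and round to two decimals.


Doubling condition: (1 + r)^t = 2
Take ln of both sides: t × ln(1 + r) = ln(2)
t = ln(2) / ln(1 + r)
t = 0.693147 / 0.039797
t = 17.42

t = ln(2) / ln(1 + r) = 17.42 years


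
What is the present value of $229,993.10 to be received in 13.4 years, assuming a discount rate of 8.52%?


Present value formula: PV = FV / (1 + r)^t
PV = $229,993.10 / (1 + 0.0852)^13.4
PV = $229,993.10 / 2.9911013
PV = $76,892.45

PV = FV / (1 + r)^t = $76,892.45


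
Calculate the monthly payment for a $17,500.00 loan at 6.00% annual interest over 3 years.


Loan payment formula: PMT = PV × r / (1 − (1 + r)^(−n))
Monthly rate r = 0.06/12 = 0.005, n = 36 months
Denominator: 1 − (1 + 0.06/12)^(−36) = 0.164355
PMT = $17,500.00 × (0.06/12) / 0.164355
PMT = $532.38 per month

PMT = PV × r / (1-(1+r)^(-n)) = $532.38/month


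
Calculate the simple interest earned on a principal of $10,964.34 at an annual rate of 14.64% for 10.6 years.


Simple interest formula: I = P × r × t
I = $10,964.34 × 0.1464 × 10.6
I = $17,014.90

I = P × r × t = $17,014.90


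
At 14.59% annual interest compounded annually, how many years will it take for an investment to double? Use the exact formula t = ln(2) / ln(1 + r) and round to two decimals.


Doubling condition: (1 + r)^t = 2
Take ln of both sides: t × ln(1 + r) = ln(2)
t = ln(2) / ln(1 + r)
t = 0.693147 / 0.136190
t = 5.09

t = ln(2) / ln(1 + r) = 5.09 years


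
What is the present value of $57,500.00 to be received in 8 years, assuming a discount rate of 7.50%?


Present value formula: PV = FV / (1 + r)^t
PV = $57,500.00 / (1 + 0.075)^8
PV = $57,500.00 / 1.783478
PV = $32,240.38

PV = FV / (1 + r)^t = $32,240.38


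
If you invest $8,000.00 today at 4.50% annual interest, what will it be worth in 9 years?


Future value formula: FV = PV × (1 + r)^t
FV = $8,000.00 × (1 + 0.045)^9
FV = $8,000.00 × 1.486095
FV = $11,888.76

FV = PV × (1 + r)^t = $11,888.76


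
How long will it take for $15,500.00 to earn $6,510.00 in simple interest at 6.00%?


Rearrange the simple interest formula for t:
I = P × r × t  ⇒  t = I / (P × r)
t = $6,510.00 / ($15,500.00 × 0.06)
t = 7

t = I/(P×r) = 7 years


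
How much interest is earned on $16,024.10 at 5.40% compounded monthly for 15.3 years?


Compound interest earned = final amount − principal.
A = P(1 + r/n)^(nt) = $16,024.10 × (1 + 0.054/12)^(12 × 15.3) = $36,541.20
Interest = A − P = $36,541.20 − $16,024.10 = $20,517.10

Interest = A - P = $20,517.10


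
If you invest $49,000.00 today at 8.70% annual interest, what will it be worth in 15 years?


Future value formula: FV = PV × (1 + r)^t
FV = $49,000.00 × (1 + 0.087)^15
FV = $49,000.00 × 3.4949677
FV = $171,253.42

FV = PV × (1 + r)^t = $171,253.42


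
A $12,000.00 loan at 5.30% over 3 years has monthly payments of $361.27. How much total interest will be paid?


Total paid over the life of the loan = PMT × n.
Total paid = $361.27 × 36 = $13,005.72
Total interest = total paid − principal = $13,005.72 − $12,000.00 = $1,005.72

Total interest = (PMT × n) - PV = $1,005.72


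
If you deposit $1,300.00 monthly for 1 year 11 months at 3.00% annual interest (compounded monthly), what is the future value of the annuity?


Future value of an ordinary annuity: FV = PMT × ((1 + r)^n − 1) / r
Monthly rate r = 0.03/12 = 0.0025, n = 23
FV = $1,300.00 × ((1 + 0.03/12)^23 − 1) / (0.03/12)
FV = $1,300.00 × 23.643708
FV = $30,736.82

FV = PMT × ((1+r)^n - 1)/r = $30,736.82


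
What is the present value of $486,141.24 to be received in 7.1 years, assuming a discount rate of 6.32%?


Present value formula: PV = FV / (1 + r)^t
PV = $486,141.24 / (1 + 0.0632)^7.1
PV = $486,141.24 / 1.5451344
PV = $314,627.15

PV = FV / (1 + r)^t = $314,627.15


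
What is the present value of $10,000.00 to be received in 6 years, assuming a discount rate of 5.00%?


Present value formula: PV = FV / (1 + r)^t
PV = $10,000.00 / (1 + 0.05)^6
PV = $10,000.00 / 1.340096
PV = $7,462.15

PV = FV / (1 + r)^t = $7,462.15


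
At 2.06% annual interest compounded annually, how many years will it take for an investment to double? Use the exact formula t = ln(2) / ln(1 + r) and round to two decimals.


Doubling condition: (1 + r)^t = 2
Take ln of both sides: t × ln(1 + r) = ln(2)
t = ln(2) / ln(1 + r)
t = 0.693147 / 0.020391
t = 33.99

t = ln(2) / ln(1 + r) = 33.99 years


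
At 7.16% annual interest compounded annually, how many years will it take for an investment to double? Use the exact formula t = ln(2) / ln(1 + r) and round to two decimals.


Doubling condition: (1 + r)^t = 2
Take ln of both sides: t × ln(1 + r) = ln(2)
t = ln(2) / ln(1 + r)
t = 0.693147 / 0.069153
t = 10.02

t = ln(2) / ln(1 + r) = 10.02 years


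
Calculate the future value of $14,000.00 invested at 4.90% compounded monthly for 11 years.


Compound interest formula: A = P(1 + r/n)^(nt)
A = $14,000.00 × (1 + 0.049/12)^(12 × 11)
Growth factor: (1 + 0.049/12)^132 = 1.7124114
A = $14,000.00 × 1.7124114
A = $23,973.76

A = P(1 + r/n)^(nt) = $23,973.76


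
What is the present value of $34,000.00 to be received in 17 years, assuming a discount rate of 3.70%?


Present value formula: PV = FV / (1 + r)^t
PV = $34,000.00 / (1 + 0.037)^17
PV = $34,000.00 / 1.854551
PV = $18,333.28

PV = FV / (1 + r)^t = $18,333.28


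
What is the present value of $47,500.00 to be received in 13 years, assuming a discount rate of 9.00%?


Present value formula: PV = FV / (1 + r)^t
PV = $47,500.00 / (1 + 0.09)^13
PV = $47,500.00 / 3.0658046
PV = $15,493.49

PV = FV / (1 + r)^t = $15,493.49


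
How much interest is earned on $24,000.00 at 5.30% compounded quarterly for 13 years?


Compound interest earned = final amount − principal.
A = P(1 + r/n)^(nt) = $24,000.00 × (1 + 0.053/4)^(4 × 13) = $47,585.55
Interest = A − P = $47,585.55 − $24,000.00 = $23,585.55

Interest = A - P = $23,585.55


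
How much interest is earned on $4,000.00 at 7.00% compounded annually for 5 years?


Compound interest earned = final amount − principal.
A = P(1 + r/n)^(nt) = $4,000.00 × (1 + 0.07/1)^(1 × 5) = $5,610.21
Interest = A − P = $5,610.21 − $4,000.00 = $1,610.21

Interest = A - P = $1,610.21


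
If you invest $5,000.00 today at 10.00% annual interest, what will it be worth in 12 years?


Future value formula: FV = PV × (1 + r)^t
FV = $5,000.00 × (1 + 0.1)^12
FV = $5,000.00 × 3.138428
FV = $15,692.14

FV = PV × (1 + r)^t = $15,692.14
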